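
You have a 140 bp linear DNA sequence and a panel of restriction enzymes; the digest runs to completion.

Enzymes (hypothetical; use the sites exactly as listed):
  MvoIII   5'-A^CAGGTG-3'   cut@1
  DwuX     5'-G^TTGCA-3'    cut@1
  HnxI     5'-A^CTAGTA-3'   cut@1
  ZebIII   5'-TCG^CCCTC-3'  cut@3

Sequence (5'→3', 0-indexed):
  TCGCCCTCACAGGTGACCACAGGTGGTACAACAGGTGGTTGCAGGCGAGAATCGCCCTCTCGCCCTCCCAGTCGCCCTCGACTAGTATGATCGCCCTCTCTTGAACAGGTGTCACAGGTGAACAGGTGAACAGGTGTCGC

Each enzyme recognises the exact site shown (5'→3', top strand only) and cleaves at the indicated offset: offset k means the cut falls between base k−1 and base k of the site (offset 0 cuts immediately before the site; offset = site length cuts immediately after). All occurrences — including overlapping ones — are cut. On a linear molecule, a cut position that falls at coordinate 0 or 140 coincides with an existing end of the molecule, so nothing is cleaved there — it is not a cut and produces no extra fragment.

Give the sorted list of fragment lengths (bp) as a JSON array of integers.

[3,6,7,7,8,8,8,9,10,10,12,12,12,12,16]

Site scan:
  MvoIII ACAGGTG/1: at [8, 18, 30, 104, 113, 121, 129] ⇒ [9, 19, 31, 105, 114, 122, 130]
  DwuX GTTGCA/1: at [37] ⇒ [38]
  HnxI ACTAGTA/1: at [80] ⇒ [81]
  ZebIII TCGCCCTC/3: at [0, 51, 59, 71, 90] ⇒ [3, 54, 62, 74, 93]

All cut coordinates (distinct, sorted): [3, 9, 19, 31, 38, 54, 62, 74, 81, 93, 105, 114, 122, 130]

Fragment lengths:
  [0,3): 3 bp
  [3,9): 6 bp
  [9,19): 10 bp
  [19,31): 12 bp
  [31,38): 7 bp
  [38,54): 16 bp
  [54,62): 8 bp
  [62,74): 12 bp
  [74,81): 7 bp
  [81,93): 12 bp
  [93,105): 12 bp
  [105,114): 9 bp
  [114,122): 8 bp
  [122,130): 8 bp
  [130,140): 10 bp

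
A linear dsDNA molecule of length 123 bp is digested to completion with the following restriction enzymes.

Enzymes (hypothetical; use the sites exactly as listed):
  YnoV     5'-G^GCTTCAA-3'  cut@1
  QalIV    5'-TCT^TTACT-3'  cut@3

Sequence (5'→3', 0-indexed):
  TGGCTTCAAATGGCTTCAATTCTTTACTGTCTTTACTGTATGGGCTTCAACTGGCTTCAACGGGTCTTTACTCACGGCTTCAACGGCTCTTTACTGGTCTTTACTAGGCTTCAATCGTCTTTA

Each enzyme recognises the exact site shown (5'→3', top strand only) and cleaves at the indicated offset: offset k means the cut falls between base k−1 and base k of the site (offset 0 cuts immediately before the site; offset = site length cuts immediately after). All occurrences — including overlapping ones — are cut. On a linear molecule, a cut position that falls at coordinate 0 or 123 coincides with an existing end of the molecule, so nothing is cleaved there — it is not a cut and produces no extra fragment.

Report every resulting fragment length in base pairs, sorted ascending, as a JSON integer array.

Per-enzyme occurrences:
  YnoV (GGCTTCAA, off=1): starts [1, 11, 42, 52, 75, 106] → cuts [2, 12, 43, 53, 76, 107]
  QalIV (TCTTTACT, off=3): starts [20, 29, 64, 87, 97] → cuts [23, 32, 67, 90, 100]

All cut coordinates (distinct, sorted): [2, 12, 23, 32, 43, 53, 67, 76, 90, 100, 107]

Fragment lengths:
  [0,2): 2 bp
  [2,12): 10 bp
  [12,23): 11 bp
  [23,32): 9 bp
  [32,43): 11 bp
  [43,53): 10 bp
  [53,67): 14 bp
  [67,76): 9 bp
  [76,90): 14 bp
  [90,100): 10 bp
  [100,107): 7 bp
  [107,123): 16 bp

[2,7,9,9,10,10,10,11,11,14,14,16]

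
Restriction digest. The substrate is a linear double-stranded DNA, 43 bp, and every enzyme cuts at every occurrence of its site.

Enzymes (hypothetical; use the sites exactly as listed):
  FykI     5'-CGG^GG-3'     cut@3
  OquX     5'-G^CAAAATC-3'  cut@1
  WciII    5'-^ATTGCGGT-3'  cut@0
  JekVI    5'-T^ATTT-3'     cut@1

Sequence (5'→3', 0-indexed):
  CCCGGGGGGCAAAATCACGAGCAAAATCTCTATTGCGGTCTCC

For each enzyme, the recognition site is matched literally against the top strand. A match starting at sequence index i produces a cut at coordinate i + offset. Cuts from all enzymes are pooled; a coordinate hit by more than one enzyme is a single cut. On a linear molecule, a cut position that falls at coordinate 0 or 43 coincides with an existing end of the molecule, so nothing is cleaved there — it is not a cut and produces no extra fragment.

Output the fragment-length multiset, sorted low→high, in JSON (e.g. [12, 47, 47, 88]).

Per-enzyme occurrences:
  FykI (CGGGG, off=3): starts [2] → cuts [5]
  OquX (GCAAAATC, off=1): starts [8, 20] → cuts [9, 21]
  WciII (ATTGCGGT, off=0): starts [31] → cuts [31]
  JekVI (TATTT, off=1): no sites

All cut coordinates (distinct, sorted): [5, 9, 21, 31]

Fragments:
  [0,5): 5 bp
  [5,9): 4 bp
  [9,21): 12 bp
  [21,31): 10 bp
  [31,43): 12 bp

[4,5,10,12,12]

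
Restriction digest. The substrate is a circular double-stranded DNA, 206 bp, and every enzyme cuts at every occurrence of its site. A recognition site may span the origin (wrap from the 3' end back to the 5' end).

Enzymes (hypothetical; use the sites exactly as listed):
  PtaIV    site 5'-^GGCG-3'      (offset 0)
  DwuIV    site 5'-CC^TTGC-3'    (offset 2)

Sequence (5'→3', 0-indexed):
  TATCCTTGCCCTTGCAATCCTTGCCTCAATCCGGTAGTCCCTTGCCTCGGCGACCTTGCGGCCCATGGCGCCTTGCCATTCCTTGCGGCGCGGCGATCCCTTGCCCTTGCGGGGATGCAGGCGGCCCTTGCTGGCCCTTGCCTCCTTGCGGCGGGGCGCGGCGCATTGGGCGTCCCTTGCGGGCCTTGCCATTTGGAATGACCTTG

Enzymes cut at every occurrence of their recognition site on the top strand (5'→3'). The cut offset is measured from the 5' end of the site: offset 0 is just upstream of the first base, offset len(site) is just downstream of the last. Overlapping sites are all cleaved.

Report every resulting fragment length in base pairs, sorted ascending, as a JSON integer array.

Scan for sites:
  PtaIV GGCG/0: at [48, 66, 86, 91, 119, 149, 154, 159, 168] ⇒ [48, 66, 86, 91, 119, 149, 154, 159, 168]
  DwuIV CCTTGC/2: at [3, 9, 18, 39, 53, 70, 80, 98, 104, 125, 135, 143, 174, 183] ⇒ [5, 11, 20, 41, 55, 72, 82, 100, 106, 127, 137, 145, 176, 185]

All cut coordinates (distinct, sorted): [5, 11, 20, 41, 48, 55, 66, 72, 82, 86, 91, 100, 106, 119, 127, 137, 145, 149, 154, 159, 168, 176, 185]

Fragment lengths:
  5→11: 6 bp
  11→20: 9 bp
  20→41: 21 bp
  41→48: 7 bp
  48→55: 7 bp
  55→66: 11 bp
  66→72: 6 bp
  72→82: 10 bp
  82→86: 4 bp
  86→91: 5 bp
  91→100: 9 bp
  100→106: 6 bp
  106→119: 13 bp
  119→127: 8 bp
  127→137: 10 bp
  137→145: 8 bp
  145→149: 4 bp
  149→154: 5 bp
  154→159: 5 bp
  159→168: 9 bp
  168→176: 8 bp
  176→185: 9 bp
  185→5 (wrap): 206-185+5 = 26 bp

[4,4,5,5,5,6,6,6,7,7,8,8,8,9,9,9,9,10,10,11,13,21,26]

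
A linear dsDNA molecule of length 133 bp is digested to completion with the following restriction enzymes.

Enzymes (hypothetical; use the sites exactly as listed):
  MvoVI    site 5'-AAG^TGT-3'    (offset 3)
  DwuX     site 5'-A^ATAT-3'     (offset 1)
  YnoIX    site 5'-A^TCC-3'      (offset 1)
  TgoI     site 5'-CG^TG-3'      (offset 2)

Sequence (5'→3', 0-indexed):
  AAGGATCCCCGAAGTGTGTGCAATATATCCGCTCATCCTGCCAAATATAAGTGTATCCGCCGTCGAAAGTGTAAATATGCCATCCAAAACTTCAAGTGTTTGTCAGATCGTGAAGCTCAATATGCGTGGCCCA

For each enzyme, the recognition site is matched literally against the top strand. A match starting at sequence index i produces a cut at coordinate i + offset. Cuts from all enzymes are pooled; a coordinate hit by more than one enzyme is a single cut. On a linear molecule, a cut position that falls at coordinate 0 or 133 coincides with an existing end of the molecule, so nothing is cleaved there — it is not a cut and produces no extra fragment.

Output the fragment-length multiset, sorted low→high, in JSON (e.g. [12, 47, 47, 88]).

[4,5,5,5,7,7,7,8,8,8,9,9,9,14,14,14]

Site scan:
  MvoVI AAGTGT/3: at [11, 48, 66, 93] ⇒ [14, 51, 69, 96]
  DwuX AATAT/1: at [21, 43, 73, 118] ⇒ [22, 44, 74, 119]
  YnoIX ATCC/1: at [4, 26, 34, 54, 81] ⇒ [5, 27, 35, 55, 82]
  TgoI CGTG/2: at [108, 124] ⇒ [110, 126]

All cut coordinates (distinct, sorted): [5, 14, 22, 27, 35, 44, 51, 55, 69, 74, 82, 96, 110, 119, 126]

Fragment lengths:
  [0,5): 5 bp
  [5,14): 9 bp
  [14,22): 8 bp
  [22,27): 5 bp
  [27,35): 8 bp
  [35,44): 9 bp
  [44,51): 7 bp
  [51,55): 4 bp
  [55,69): 14 bp
  [69,74): 5 bp
  [74,82): 8 bp
  [82,96): 14 bp
  [96,110): 14 bp
  [110,119): 9 bp
  [119,126): 7 bp
  [126,133): 7 bp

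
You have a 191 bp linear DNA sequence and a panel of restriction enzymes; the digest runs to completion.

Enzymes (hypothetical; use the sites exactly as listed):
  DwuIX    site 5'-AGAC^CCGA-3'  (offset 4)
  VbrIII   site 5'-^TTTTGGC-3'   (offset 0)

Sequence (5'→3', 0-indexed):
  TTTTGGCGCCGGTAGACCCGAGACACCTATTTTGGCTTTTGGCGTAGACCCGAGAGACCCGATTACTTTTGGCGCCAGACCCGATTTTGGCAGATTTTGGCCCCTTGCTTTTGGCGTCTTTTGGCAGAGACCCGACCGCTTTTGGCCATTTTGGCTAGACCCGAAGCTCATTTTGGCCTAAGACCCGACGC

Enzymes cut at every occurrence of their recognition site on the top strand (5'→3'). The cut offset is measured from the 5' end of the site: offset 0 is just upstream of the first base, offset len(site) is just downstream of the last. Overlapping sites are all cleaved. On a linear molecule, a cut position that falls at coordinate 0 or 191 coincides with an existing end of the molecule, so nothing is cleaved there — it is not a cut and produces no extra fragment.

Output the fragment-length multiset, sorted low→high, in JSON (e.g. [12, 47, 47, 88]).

[4,7,7,8,8,9,9,10,10,10,12,12,13,13,14,14,14,17]

Site scan:
  DwuIX AGACCCGA/4: at [13, 45, 54, 76, 127, 156, 180] ⇒ [17, 49, 58, 80, 131, 160, 184]
  VbrIII TTTTGGC/0: at [0, 29, 36, 66, 84, 94, 108, 118, 139, 148, 170] ⇒ [29, 36, 66, 84, 94, 108, 118, 139, 148, 170] (position 0 is a terminus of the linear molecule — no cut)

Pooled cuts: [17, 29, 36, 49, 58, 66, 80, 84, 94, 108, 118, 131, 139, 148, 160, 170, 184]

Fragment lengths:
  [0,17): 17 bp
  [17,29): 12 bp
  [29,36): 7 bp
  [36,49): 13 bp
  [49,58): 9 bp
  [58,66): 8 bp
  [66,80): 14 bp
  [80,84): 4 bp
  [84,94): 10 bp
  [94,108): 14 bp
  [108,118): 10 bp
  [118,131): 13 bp
  [131,139): 8 bp
  [139,148): 9 bp
  [148,160): 12 bp
  [160,170): 10 bp
  [170,184): 14 bp
  [184,191): 7 bp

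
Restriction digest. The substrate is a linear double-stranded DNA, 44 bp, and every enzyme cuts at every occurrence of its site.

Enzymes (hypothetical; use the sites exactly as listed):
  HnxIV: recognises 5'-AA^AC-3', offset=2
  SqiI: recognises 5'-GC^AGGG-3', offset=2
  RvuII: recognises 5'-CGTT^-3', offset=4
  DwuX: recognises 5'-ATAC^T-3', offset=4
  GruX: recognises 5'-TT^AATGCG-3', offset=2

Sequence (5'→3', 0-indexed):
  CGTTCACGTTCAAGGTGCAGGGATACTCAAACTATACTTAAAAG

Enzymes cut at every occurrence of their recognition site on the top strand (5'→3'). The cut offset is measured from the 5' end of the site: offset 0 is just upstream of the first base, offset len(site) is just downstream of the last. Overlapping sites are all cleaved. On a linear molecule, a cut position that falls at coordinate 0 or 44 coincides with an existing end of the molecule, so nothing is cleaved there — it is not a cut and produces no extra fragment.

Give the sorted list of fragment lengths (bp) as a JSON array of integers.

[4,4,6,7,7,8,8]

Scan for sites:
  HnxIV (AAAC, off=2): starts [28] → cuts [30]
  SqiI (GCAGGG, off=2): starts [16] → cuts [18]
  RvuII (CGTT, off=4): starts [0, 6] → cuts [4, 10]
  DwuX (ATACT, off=4): starts [22, 33] → cuts [26, 37]
  GruX (TTAATGCG, off=2): no sites

Pooled cuts: [4, 10, 18, 26, 30, 37]

Fragments:
  [0,4): 4 bp
  [4,10): 6 bp
  [10,18): 8 bp
  [18,26): 8 bp
  [26,30): 4 bp
  [30,37): 7 bp
  [37,44): 7 bp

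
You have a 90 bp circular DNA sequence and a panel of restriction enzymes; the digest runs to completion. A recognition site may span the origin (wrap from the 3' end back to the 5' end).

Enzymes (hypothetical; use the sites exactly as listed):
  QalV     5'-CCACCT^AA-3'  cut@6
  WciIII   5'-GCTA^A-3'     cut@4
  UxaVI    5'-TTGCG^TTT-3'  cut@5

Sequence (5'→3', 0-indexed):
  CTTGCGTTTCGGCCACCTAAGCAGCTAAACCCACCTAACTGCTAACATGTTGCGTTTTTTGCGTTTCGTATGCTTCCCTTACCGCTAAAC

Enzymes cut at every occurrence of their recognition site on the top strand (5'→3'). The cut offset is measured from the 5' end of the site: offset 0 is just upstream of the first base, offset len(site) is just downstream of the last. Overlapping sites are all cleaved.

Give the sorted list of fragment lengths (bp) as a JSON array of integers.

Site scan:
  QalV CCACCTAA/6: at [12, 30] ⇒ [18, 36]
  WciIII GCTAA/4: at [23, 40, 83] ⇒ [27, 44, 87]
  UxaVI TTGCGTTT/5: at [1, 49, 58] ⇒ [6, 54, 63]

Pooled cuts: [6, 18, 27, 36, 44, 54, 63, 87]

Fragments:
  6→18: 12 bp
  18→27: 9 bp
  27→36: 9 bp
  36→44: 8 bp
  44→54: 10 bp
  54→63: 9 bp
  63→87: 24 bp
  87→6 (wrap): 90-87+6 = 9 bp

[8,9,9,9,9,10,12,24]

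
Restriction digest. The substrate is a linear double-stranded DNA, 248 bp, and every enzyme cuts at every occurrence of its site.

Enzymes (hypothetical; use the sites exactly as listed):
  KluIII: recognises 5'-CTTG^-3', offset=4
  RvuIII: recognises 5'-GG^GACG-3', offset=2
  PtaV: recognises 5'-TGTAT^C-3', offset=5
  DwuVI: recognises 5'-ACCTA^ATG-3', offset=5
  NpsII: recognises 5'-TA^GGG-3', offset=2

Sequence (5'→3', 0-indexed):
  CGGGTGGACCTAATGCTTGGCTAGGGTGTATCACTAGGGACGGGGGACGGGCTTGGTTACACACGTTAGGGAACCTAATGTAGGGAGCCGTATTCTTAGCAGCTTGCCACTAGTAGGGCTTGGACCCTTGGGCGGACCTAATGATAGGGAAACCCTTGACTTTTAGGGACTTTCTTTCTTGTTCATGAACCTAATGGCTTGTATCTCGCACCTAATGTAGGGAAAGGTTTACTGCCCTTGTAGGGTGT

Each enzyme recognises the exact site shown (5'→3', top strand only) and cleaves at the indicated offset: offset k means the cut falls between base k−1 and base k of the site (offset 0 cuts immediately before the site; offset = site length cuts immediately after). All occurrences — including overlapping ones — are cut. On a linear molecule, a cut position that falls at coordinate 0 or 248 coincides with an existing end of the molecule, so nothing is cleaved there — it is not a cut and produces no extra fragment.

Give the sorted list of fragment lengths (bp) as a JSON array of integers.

Site scan:
  KluIII CTTG/4: at [15, 51, 102, 118, 126, 154, 177, 197, 236] ⇒ [19, 55, 106, 122, 130, 158, 181, 201, 240]
  RvuIII GGGACG/2: at [36, 43] ⇒ [38, 45]
  PtaV TGTATC/5: at [26, 199] ⇒ [31, 204]
  DwuVI ACCTAATG/5: at [7, 72, 135, 188, 209] ⇒ [12, 77, 140, 193, 214]
  NpsII TAGGG/2: at [21, 34, 66, 80, 113, 144, 163, 217, 240] ⇒ [23, 36, 68, 82, 115, 146, 165, 219, 242]

Pooled cuts: [12, 19, 23, 31, 36, 38, 45, 55, 68, 77, 82, 106, 115, 122, 130, 140, 146, 158, 165, 181, 193, 201, 204, 214, 219, 240, 242]

Fragments:
  [0,12): 12 bp
  [12,19): 7 bp
  [19,23): 4 bp
  [23,31): 8 bp
  [31,36): 5 bp
  [36,38): 2 bp
  [38,45): 7 bp
  [45,55): 10 bp
  [55,68): 13 bp
  [68,77): 9 bp
  [77,82): 5 bp
  [82,106): 24 bp
  [106,115): 9 bp
  [115,122): 7 bp
  [122,130): 8 bp
  [130,140): 10 bp
  [140,146): 6 bp
  [146,158): 12 bp
  [158,165): 7 bp
  [165,181): 16 bp
  [181,193): 12 bp
  [193,201): 8 bp
  [201,204): 3 bp
  [204,214): 10 bp
  [214,219): 5 bp
  [219,240): 21 bp
  [240,242): 2 bp
  [242,248): 6 bp

[2,2,3,4,5,5,5,6,6,7,7,7,7,8,8,8,9,9,10,10,10,12,12,12,13,16,21,24]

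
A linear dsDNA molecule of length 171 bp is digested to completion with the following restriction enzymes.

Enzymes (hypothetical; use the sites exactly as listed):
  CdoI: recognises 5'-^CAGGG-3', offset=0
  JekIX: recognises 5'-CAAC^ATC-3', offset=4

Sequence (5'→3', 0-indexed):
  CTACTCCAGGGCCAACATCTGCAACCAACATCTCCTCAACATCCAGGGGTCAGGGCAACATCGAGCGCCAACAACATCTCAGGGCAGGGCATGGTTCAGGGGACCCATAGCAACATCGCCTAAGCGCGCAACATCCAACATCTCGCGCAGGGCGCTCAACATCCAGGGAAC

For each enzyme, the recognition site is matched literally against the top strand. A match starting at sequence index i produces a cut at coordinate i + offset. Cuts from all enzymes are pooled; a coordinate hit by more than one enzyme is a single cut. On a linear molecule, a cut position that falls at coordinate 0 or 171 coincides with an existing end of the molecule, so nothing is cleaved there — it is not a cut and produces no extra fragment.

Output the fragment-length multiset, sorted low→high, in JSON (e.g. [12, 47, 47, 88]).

Per-enzyme occurrences:
  CdoI (CAGGG, off=0): starts [6, 43, 50, 79, 84, 96, 147, 163] → cuts [6, 43, 50, 79, 84, 96, 147, 163]
  JekIX (CAACATC, off=4): starts [12, 25, 36, 55, 71, 110, 128, 135, 156] → cuts [16, 29, 40, 59, 75, 114, 132, 139, 160]

Pooled cuts: [6, 16, 29, 40, 43, 50, 59, 75, 79, 84, 96, 114, 132, 139, 147, 160, 163]

Fragment lengths:
  [0,6): 6 bp
  [6,16): 10 bp
  [16,29): 13 bp
  [29,40): 11 bp
  [40,43): 3 bp
  [43,50): 7 bp
  [50,59): 9 bp
  [59,75): 16 bp
  [75,79): 4 bp
  [79,84): 5 bp
  [84,96): 12 bp
  [96,114): 18 bp
  [114,132): 18 bp
  [132,139): 7 bp
  [139,147): 8 bp
  [147,160): 13 bp
  [160,163): 3 bp
  [163,171): 8 bp

[3,3,4,5,6,7,7,8,8,9,10,11,12,13,13,16,18,18]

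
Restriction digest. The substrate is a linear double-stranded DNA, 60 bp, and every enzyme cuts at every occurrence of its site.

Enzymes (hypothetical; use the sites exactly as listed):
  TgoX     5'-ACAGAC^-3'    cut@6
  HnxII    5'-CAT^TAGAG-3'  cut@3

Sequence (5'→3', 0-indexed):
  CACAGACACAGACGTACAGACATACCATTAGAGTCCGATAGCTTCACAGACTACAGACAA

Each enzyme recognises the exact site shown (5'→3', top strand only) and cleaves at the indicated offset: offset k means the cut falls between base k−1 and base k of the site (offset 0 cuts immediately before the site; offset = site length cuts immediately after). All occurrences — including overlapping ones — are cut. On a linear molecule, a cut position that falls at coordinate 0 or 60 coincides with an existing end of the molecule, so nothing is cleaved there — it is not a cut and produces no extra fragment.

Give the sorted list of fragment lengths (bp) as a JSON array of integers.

[2,6,7,7,7,8,23]

Scan for sites:
  TgoX (ACAGAC, off=6): starts [1, 7, 15, 45, 52] → cuts [7, 13, 21, 51, 58]
  HnxII (CATTAGAG, off=3): starts [25] → cuts [28]

All cut coordinates (distinct, sorted): [7, 13, 21, 28, 51, 58]

Fragments:
  [0,7): 7 bp
  [7,13): 6 bp
  [13,21): 8 bp
  [21,28): 7 bp
  [28,51): 23 bp
  [51,58): 7 bp
  [58,60): 2 bp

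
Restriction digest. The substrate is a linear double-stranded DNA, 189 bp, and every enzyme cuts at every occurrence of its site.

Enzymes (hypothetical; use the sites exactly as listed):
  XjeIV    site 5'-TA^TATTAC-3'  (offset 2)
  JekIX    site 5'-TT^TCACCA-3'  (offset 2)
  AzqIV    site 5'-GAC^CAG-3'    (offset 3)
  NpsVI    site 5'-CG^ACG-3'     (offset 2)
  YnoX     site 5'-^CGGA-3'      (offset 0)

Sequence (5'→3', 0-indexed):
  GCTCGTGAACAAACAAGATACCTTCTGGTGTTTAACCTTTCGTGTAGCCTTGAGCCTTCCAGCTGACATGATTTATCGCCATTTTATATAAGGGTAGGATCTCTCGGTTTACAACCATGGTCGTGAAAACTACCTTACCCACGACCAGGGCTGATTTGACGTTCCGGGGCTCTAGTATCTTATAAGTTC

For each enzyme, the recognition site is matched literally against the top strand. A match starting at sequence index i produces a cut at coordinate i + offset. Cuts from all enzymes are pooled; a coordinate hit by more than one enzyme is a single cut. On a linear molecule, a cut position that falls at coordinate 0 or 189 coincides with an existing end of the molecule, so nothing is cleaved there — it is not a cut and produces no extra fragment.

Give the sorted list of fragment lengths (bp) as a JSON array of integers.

Scan for sites:
  XjeIV (TATATTAC, off=2): no sites
  JekIX (TTTCACCA, off=2): no sites
  AzqIV GACCAG/3: at [142] ⇒ [145]
  NpsVI (CGACG, off=2): no sites
  YnoX (CGGA, off=0): no sites

Pooled cuts: [145]

Fragment lengths:
  [0,145): 145 bp
  [145,189): 44 bp

[44,145]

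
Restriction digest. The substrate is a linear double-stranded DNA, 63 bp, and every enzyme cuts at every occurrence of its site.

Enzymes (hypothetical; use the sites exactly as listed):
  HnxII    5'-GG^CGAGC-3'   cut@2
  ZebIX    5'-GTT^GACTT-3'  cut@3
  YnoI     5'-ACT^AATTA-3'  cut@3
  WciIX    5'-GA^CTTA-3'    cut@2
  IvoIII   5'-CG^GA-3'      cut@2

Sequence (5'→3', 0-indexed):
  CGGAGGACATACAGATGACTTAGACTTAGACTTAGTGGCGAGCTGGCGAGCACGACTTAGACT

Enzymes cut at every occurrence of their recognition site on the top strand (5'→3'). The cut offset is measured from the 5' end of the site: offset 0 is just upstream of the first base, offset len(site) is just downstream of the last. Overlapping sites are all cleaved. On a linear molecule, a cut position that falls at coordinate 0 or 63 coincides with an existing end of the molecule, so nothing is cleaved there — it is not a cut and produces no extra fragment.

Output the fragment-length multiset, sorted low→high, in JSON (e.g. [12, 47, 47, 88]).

[2,6,6,8,8,8,9,16]

Site scan:
  HnxII GGCGAGC/2: at [36, 44] ⇒ [38, 46]
  ZebIX (GTTGACTT, off=3): no sites
  YnoI (ACTAATTA, off=3): no sites
  WciIX GACTTA/2: at [16, 22, 28, 53] ⇒ [18, 24, 30, 55]
  IvoIII CGGA/2: at [0] ⇒ [2]

Pooled cuts: [2, 18, 24, 30, 38, 46, 55]

Fragments:
  [0,2): 2 bp
  [2,18): 16 bp
  [18,24): 6 bp
  [24,30): 6 bp
  [30,38): 8 bp
  [38,46): 8 bp
  [46,55): 9 bp
  [55,63): 8 bp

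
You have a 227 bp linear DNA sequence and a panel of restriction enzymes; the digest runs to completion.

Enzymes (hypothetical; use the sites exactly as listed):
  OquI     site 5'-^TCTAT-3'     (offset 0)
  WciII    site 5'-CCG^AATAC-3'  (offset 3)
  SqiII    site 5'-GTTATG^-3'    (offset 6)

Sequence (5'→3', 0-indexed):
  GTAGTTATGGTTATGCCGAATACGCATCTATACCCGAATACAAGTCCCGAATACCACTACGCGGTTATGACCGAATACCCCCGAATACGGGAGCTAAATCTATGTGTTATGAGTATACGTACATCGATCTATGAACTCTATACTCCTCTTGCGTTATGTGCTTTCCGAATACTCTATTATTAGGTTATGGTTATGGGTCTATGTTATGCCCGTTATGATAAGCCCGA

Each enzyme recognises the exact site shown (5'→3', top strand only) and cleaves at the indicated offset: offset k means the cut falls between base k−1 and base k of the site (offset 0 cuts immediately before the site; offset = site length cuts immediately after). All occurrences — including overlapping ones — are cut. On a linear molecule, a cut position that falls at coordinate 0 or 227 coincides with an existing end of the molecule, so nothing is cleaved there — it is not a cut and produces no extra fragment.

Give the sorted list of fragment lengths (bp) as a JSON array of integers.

[2,3,4,5,6,6,8,9,9,9,9,10,10,10,11,13,13,15,16,17,20,22]

Site scan:
  OquI (TCTAT, off=0): starts [26, 98, 127, 136, 172, 197] → cuts [26, 98, 127, 136, 172, 197]
  WciII (CCGAATAC, off=3): starts [15, 33, 46, 70, 80, 164] → cuts [18, 36, 49, 73, 83, 167]
  SqiII (GTTATG, off=6): starts [3, 9, 63, 105, 152, 183, 189, 202, 211] → cuts [9, 15, 69, 111, 158, 189, 195, 208, 217]

All cut coordinates (distinct, sorted): [9, 15, 18, 26, 36, 49, 69, 73, 83, 98, 111, 127, 136, 158, 167, 172, 189, 195, 197, 208, 217]

Fragments:
  [0,9): 9 bp
  [9,15): 6 bp
  [15,18): 3 bp
  [18,26): 8 bp
  [26,36): 10 bp
  [36,49): 13 bp
  [49,69): 20 bp
  [69,73): 4 bp
  [73,83): 10 bp
  [83,98): 15 bp
  [98,111): 13 bp
  [111,127): 16 bp
  [127,136): 9 bp
  [136,158): 22 bp
  [158,167): 9 bp
  [167,172): 5 bp
  [172,189): 17 bp
  [189,195): 6 bp
  [195,197): 2 bp
  [197,208): 11 bp
  [208,217): 9 bp
  [217,227): 10 bp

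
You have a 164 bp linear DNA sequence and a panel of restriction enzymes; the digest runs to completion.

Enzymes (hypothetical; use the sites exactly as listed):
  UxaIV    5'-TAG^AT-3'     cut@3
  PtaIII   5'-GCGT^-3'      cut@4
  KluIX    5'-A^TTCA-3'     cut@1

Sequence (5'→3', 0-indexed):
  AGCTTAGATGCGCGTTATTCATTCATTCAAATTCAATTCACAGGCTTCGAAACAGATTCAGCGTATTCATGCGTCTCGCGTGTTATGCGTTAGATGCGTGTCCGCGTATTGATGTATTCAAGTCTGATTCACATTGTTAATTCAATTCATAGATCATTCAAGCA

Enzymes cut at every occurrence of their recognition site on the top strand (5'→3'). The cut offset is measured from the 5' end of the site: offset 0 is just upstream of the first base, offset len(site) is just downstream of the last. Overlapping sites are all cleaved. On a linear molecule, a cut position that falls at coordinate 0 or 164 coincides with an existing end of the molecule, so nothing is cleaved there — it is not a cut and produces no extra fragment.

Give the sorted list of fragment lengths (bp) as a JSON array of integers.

Scan for sites:
  UxaIV TAGAT/3: at [4, 90, 149] ⇒ [7, 93, 152]
  PtaIII GCGT/4: at [11, 60, 70, 77, 86, 95, 103] ⇒ [15, 64, 74, 81, 90, 99, 107]
  KluIX ATTCA/1: at [16, 20, 24, 30, 35, 55, 64, 115, 126, 139, 144, 155] ⇒ [17, 21, 25, 31, 36, 56, 65, 116, 127, 140, 145, 156]

All cut coordinates (distinct, sorted): [7, 15, 17, 21, 25, 31, 36, 56, 64, 65, 74, 81, 90, 93, 99, 107, 116, 127, 140, 145, 152, 156]

Fragment lengths:
  [0,7): 7 bp
  [7,15): 8 bp
  [15,17): 2 bp
  [17,21): 4 bp
  [21,25): 4 bp
  [25,31): 6 bp
  [31,36): 5 bp
  [36,56): 20 bp
  [56,64): 8 bp
  [64,65): 1 bp
  [65,74): 9 bp
  [74,81): 7 bp
  [81,90): 9 bp
  [90,93): 3 bp
  [93,99): 6 bp
  [99,107): 8 bp
  [107,116): 9 bp
  [116,127): 11 bp
  [127,140): 13 bp
  [140,145): 5 bp
  [145,152): 7 bp
  [152,156): 4 bp
  [156,164): 8 bp

[1,2,3,4,4,4,5,5,6,6,7,7,7,8,8,8,8,9,9,9,11,13,20]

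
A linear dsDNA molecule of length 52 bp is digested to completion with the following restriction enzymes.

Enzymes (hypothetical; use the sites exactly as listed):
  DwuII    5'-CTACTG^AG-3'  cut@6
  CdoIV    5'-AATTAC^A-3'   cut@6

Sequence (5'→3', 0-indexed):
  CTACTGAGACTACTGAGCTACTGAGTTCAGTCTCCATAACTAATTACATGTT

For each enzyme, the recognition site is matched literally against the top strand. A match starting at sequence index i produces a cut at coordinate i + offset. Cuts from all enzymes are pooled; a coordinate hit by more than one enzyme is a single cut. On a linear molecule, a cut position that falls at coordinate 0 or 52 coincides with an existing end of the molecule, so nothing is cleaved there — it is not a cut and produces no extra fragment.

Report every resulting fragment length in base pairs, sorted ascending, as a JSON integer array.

[5,6,8,9,24]

Scan for sites:
  DwuII (CTACTGAG, off=6): starts [0, 9, 17] → cuts [6, 15, 23]
  CdoIV (AATTACA, off=6): starts [41] → cuts [47]

Pooled cuts: [6, 15, 23, 47]

Fragment lengths:
  [0,6): 6 bp
  [6,15): 9 bp
  [15,23): 8 bp
  [23,47): 24 bp
  [47,52): 5 bp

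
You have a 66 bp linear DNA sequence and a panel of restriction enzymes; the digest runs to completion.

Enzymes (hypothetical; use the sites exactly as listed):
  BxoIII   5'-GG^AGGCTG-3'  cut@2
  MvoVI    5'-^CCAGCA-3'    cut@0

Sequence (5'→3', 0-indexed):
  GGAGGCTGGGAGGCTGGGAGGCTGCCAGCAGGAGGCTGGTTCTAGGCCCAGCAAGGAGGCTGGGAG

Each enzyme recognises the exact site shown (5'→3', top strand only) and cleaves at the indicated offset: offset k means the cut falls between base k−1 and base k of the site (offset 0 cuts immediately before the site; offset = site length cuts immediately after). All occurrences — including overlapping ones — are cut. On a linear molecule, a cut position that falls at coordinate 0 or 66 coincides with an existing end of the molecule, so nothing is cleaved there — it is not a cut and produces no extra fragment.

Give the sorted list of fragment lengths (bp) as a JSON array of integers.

Site scan:
  BxoIII (GGAGGCTG, off=2): starts [0, 8, 16, 30, 54] → cuts [2, 10, 18, 32, 56]
  MvoVI (CCAGCA, off=0): starts [24, 47] → cuts [24, 47]

Pooled cuts: [2, 10, 18, 24, 32, 47, 56]

Fragments:
  [0,2): 2 bp
  [2,10): 8 bp
  [10,18): 8 bp
  [18,24): 6 bp
  [24,32): 8 bp
  [32,47): 15 bp
  [47,56): 9 bp
  [56,66): 10 bp

[2,6,8,8,8,9,10,15]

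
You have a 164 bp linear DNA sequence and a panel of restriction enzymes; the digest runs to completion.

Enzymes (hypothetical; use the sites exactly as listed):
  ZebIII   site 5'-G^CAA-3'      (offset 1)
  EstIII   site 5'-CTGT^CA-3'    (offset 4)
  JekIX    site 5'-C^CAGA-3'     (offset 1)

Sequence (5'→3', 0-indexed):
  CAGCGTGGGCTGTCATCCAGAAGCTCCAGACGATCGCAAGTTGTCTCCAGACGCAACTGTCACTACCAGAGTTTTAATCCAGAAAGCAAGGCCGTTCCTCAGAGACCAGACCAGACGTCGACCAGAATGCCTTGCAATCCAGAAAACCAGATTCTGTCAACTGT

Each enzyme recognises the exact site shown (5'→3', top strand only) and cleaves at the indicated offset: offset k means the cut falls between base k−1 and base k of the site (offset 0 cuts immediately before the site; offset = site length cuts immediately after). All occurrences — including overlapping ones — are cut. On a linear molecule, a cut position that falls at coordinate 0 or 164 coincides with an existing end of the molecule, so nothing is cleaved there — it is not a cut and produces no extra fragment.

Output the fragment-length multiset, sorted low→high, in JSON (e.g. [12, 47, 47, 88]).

[4,5,5,6,6,7,7,7,8,9,10,10,11,11,12,13,13,20]

Scan for sites:
  ZebIII GCAA/1: at [35, 52, 85, 133] ⇒ [36, 53, 86, 134]
  EstIII CTGTCA/4: at [9, 56, 153] ⇒ [13, 60, 157]
  JekIX CCAGA/1: at [16, 25, 46, 65, 78, 105, 110, 121, 138, 146] ⇒ [17, 26, 47, 66, 79, 106, 111, 122, 139, 147]

Pooled cuts: [13, 17, 26, 36, 47, 53, 60, 66, 79, 86, 106, 111, 122, 134, 139, 147, 157]

Fragment lengths:
  [0,13): 13 bp
  [13,17): 4 bp
  [17,26): 9 bp
  [26,36): 10 bp
  [36,47): 11 bp
  [47,53): 6 bp
  [53,60): 7 bp
  [60,66): 6 bp
  [66,79): 13 bp
  [79,86): 7 bp
  [86,106): 20 bp
  [106,111): 5 bp
  [111,122): 11 bp
  [122,134): 12 bp
  [134,139): 5 bp
  [139,147): 8 bp
  [147,157): 10 bp
  [157,164): 7 bp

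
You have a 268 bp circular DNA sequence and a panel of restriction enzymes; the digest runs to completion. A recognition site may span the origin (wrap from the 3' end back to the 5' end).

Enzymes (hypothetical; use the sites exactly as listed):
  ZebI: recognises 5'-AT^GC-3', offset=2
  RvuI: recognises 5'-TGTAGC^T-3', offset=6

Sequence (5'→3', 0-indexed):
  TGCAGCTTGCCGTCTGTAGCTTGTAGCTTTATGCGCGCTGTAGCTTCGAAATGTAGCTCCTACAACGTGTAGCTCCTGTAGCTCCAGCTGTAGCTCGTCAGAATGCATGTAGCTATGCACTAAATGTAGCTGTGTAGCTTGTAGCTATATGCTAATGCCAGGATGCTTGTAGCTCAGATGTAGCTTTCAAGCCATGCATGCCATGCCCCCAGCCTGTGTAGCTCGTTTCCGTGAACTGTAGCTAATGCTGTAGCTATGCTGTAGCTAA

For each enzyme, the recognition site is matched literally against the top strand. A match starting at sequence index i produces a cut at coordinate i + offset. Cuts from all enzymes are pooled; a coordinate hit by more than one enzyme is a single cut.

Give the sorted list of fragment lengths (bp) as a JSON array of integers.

Per-enzyme occurrences:
  ZebI ATGC/2: at [30, 102, 114, 148, 154, 162, 193, 197, 202, 244, 255, 267] ⇒ [1, 32, 104, 116, 150, 156, 164, 195, 199, 204, 246, 257]
  RvuI TGTAGCT/6: at [14, 21, 38, 51, 67, 76, 88, 107, 124, 132, 139, 167, 178, 216, 236, 248, 259] ⇒ [20, 27, 44, 57, 73, 82, 94, 113, 130, 138, 145, 173, 184, 222, 242, 254, 265]

All cut coordinates (distinct, sorted): [1, 20, 27, 32, 44, 57, 73, 82, 94, 104, 113, 116, 130, 138, 145, 150, 156, 164, 173, 184, 195, 199, 204, 222, 242, 246, 254, 257, 265]

Fragments:
  1→20: 19 bp
  20→27: 7 bp
  27→32: 5 bp
  32→44: 12 bp
  44→57: 13 bp
  57→73: 16 bp
  73→82: 9 bp
  82→94: 12 bp
  94→104: 10 bp
  104→113: 9 bp
  113→116: 3 bp
  116→130: 14 bp
  130→138: 8 bp
  138→145: 7 bp
  145→150: 5 bp
  150→156: 6 bp
  156→164: 8 bp
  164→173: 9 bp
  173→184: 11 bp
  184→195: 11 bp
  195→199: 4 bp
  199→204: 5 bp
  204→222: 18 bp
  222→242: 20 bp
  242→246: 4 bp
  246→254: 8 bp
  254→257: 3 bp
  257→265: 8 bp
  265→1 (wrap): 268-265+1 = 4 bp

[3,3,4,4,4,5,5,5,6,7,7,8,8,8,8,9,9,9,10,11,11,12,12,13,14,16,18,19,20]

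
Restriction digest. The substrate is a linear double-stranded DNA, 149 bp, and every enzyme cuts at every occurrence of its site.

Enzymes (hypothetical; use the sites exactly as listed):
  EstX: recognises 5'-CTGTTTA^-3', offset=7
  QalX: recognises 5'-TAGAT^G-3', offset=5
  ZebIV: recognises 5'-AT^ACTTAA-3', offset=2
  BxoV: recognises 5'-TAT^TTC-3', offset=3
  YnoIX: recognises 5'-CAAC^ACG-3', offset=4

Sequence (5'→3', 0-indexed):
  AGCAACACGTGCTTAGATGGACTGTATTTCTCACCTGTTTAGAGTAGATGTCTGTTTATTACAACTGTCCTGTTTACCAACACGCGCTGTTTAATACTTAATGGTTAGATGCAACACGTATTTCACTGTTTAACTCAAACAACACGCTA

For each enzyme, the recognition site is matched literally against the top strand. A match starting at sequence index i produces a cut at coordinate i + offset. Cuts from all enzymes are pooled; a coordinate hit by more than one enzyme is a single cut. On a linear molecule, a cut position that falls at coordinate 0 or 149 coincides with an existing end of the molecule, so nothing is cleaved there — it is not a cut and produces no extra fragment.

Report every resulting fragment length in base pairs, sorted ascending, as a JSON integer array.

[2,5,5,6,6,6,8,9,9,11,11,12,12,14,15,18]

Per-enzyme occurrences:
  EstX CTGTTTA/7: at [34, 51, 69, 86, 125] ⇒ [41, 58, 76, 93, 132]
  QalX TAGATG/5: at [13, 44, 105] ⇒ [18, 49, 110]
  ZebIV ATACTTAA/2: at [93] ⇒ [95]
  BxoV TATTTC/3: at [24, 118] ⇒ [27, 121]
  YnoIX CAACACG/4: at [2, 77, 111, 139] ⇒ [6, 81, 115, 143]

Pooled cuts: [6, 18, 27, 41, 49, 58, 76, 81, 93, 95, 110, 115, 121, 132, 143]

Fragments:
  [0,6): 6 bp
  [6,18): 12 bp
  [18,27): 9 bp
  [27,41): 14 bp
  [41,49): 8 bp
  [49,58): 9 bp
  [58,76): 18 bp
  [76,81): 5 bp
  [81,93): 12 bp
  [93,95): 2 bp
  [95,110): 15 bp
  [110,115): 5 bp
  [115,121): 6 bp
  [121,132): 11 bp
  [132,143): 11 bp
  [143,149): 6 bp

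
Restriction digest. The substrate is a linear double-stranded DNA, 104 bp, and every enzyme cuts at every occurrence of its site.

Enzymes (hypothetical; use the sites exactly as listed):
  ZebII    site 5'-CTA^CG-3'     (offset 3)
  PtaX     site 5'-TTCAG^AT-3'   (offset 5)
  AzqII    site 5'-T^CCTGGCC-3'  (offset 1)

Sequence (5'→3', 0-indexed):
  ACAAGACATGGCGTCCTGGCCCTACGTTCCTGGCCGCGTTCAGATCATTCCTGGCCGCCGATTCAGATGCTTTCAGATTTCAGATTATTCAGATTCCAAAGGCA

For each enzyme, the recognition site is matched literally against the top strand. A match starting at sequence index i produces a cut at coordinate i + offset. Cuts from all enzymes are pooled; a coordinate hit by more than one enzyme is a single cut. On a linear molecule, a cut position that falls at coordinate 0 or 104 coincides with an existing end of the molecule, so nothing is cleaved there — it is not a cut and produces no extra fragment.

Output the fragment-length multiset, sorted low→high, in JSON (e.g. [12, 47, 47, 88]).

Site scan:
  ZebII CTACG/3: at [21] ⇒ [24]
  PtaX TTCAGAT/5: at [38, 61, 71, 78, 87] ⇒ [43, 66, 76, 83, 92]
  AzqII TCCTGGCC/1: at [13, 27, 48] ⇒ [14, 28, 49]

All cut coordinates (distinct, sorted): [14, 24, 28, 43, 49, 66, 76, 83, 92]

Fragments:
  [0,14): 14 bp
  [14,24): 10 bp
  [24,28): 4 bp
  [28,43): 15 bp
  [43,49): 6 bp
  [49,66): 17 bp
  [66,76): 10 bp
  [76,83): 7 bp
  [83,92): 9 bp
  [92,104): 12 bp

[4,6,7,9,10,10,12,14,15,17]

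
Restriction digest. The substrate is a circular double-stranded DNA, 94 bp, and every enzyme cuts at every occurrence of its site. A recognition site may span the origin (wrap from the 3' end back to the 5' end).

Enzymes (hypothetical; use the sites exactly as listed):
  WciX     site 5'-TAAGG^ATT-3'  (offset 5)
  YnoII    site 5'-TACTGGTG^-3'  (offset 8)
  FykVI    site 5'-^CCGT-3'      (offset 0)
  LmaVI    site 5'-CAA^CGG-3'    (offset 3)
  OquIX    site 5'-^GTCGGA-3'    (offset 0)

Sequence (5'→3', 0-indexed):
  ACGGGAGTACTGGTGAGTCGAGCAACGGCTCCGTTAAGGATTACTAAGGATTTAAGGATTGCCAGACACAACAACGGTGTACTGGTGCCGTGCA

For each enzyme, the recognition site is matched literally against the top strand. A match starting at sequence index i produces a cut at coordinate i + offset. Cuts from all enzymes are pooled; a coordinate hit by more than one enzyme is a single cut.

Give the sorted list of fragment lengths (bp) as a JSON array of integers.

[5,8,8,9,10,10,13,14,17]

Per-enzyme occurrences:
  WciX TAAGGATT/5: at [34, 44, 52] ⇒ [39, 49, 57]
  YnoII TACTGGTG/8: at [7, 79] ⇒ [15, 87]
  FykVI CCGT/0: at [30, 87] ⇒ [30, 87]
  LmaVI CAACGG/3: at [22, 71, 92] ⇒ [1, 25, 74]
  OquIX (GTCGGA, off=0): no sites

All cut coordinates (distinct, sorted): [1, 15, 25, 30, 39, 49, 57, 74, 87]

Fragment lengths:
  1→15: 14 bp
  15→25: 10 bp
  25→30: 5 bp
  30→39: 9 bp
  39→49: 10 bp
  49→57: 8 bp
  57→74: 17 bp
  74→87: 13 bp
  87→1 (wrap): 94-87+1 = 8 bp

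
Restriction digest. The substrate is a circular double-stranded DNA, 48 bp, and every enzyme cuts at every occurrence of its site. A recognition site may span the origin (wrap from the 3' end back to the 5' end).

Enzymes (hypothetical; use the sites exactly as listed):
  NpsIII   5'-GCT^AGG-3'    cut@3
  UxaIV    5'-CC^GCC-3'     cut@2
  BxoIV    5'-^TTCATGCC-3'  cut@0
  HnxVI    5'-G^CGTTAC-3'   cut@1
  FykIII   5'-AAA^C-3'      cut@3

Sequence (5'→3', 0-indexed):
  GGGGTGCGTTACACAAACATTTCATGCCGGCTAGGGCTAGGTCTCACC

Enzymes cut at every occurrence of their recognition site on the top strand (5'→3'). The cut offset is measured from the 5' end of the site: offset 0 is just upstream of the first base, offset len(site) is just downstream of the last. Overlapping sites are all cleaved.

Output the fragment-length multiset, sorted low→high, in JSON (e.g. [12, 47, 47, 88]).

Site scan:
  NpsIII (GCTAGG, off=3): starts [29, 35] → cuts [32, 38]
  UxaIV (CCGCC, off=2): no sites
  BxoIV (TTCATGCC, off=0): starts [20] → cuts [20]
  HnxVI (GCGTTAC, off=1): starts [5] → cuts [6]
  FykIII (AAAC, off=3): starts [14] → cuts [17]

All cut coordinates (distinct, sorted): [6, 17, 20, 32, 38]

Fragments:
  6→17: 11 bp
  17→20: 3 bp
  20→32: 12 bp
  32→38: 6 bp
  38→6 (wrap): 48-38+6 = 16 bp

[3,6,11,12,16]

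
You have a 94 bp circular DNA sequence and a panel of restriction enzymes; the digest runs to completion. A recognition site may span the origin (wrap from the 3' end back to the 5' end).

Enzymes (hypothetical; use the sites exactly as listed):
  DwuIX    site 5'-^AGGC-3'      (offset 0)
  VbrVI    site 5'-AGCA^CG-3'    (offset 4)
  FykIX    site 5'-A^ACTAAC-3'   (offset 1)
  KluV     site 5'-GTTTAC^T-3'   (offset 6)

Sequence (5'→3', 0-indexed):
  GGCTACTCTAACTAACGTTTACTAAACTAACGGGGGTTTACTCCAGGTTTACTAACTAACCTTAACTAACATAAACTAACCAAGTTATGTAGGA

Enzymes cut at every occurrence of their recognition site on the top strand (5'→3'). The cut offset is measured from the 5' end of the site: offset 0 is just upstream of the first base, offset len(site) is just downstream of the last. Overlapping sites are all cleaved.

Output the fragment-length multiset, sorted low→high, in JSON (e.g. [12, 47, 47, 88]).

Site scan:
  DwuIX (AGGC, off=0): starts [93] → cuts [93]
  VbrVI (AGCACG, off=4): no sites
  FykIX (AACTAAC, off=1): starts [9, 24, 53, 63, 73] → cuts [10, 25, 54, 64, 74]
  KluV (GTTTACT, off=6): starts [16, 35, 46] → cuts [22, 41, 52]

All cut coordinates (distinct, sorted): [10, 22, 25, 41, 52, 54, 64, 74, 93]

Fragments:
  10→22: 12 bp
  22→25: 3 bp
  25→41: 16 bp
  41→52: 11 bp
  52→54: 2 bp
  54→64: 10 bp
  64→74: 10 bp
  74→93: 19 bp
  93→10 (wrap): 94-93+10 = 11 bp

[2,3,10,10,11,11,12,16,19]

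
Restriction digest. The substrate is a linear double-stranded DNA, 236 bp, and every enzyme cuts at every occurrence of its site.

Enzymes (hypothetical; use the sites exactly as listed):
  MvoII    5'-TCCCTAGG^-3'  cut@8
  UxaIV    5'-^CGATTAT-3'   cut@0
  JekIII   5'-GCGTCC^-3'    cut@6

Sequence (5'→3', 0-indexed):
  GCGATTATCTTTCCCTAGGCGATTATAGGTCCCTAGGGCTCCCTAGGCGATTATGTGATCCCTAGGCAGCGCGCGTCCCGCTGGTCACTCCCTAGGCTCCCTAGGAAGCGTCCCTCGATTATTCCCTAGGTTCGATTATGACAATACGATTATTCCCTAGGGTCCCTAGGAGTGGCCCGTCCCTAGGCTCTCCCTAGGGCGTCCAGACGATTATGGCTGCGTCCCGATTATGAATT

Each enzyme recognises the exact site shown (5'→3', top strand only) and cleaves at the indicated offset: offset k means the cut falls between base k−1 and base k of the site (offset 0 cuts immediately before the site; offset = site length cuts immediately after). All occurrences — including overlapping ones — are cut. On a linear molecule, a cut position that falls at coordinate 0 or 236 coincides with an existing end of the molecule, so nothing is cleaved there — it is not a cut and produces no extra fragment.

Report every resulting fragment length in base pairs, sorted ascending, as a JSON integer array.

[1,2,2,3,6,8,9,9,10,11,12,12,14,15,15,17,17,18,18,18,19]

Scan for sites:
  MvoII (TCCCTAGG, off=8): starts [11, 29, 39, 58, 88, 97, 122, 153, 162, 179, 190] → cuts [19, 37, 47, 66, 96, 105, 130, 161, 170, 187, 198]
  UxaIV (CGATTAT, off=0): starts [1, 19, 47, 115, 132, 146, 207, 224] → cuts [1, 19, 47, 115, 132, 146, 207, 224]
  JekIII (GCGTCC, off=6): starts [72, 107, 198, 218] → cuts [78, 113, 204, 224]

Pooled cuts: [1, 19, 37, 47, 66, 78, 96, 105, 113, 115, 130, 132, 146, 161, 170, 187, 198, 204, 207, 224]

Fragment lengths:
  [0,1): 1 bp
  [1,19): 18 bp
  [19,37): 18 bp
  [37,47): 10 bp
  [47,66): 19 bp
  [66,78): 12 bp
  [78,96): 18 bp
  [96,105): 9 bp
  [105,113): 8 bp
  [113,115): 2 bp
  [115,130): 15 bp
  [130,132): 2 bp
  [132,146): 14 bp
  [146,161): 15 bp
  [161,170): 9 bp
  [170,187): 17 bp
  [187,198): 11 bp
  [198,204): 6 bp
  [204,207): 3 bp
  [207,224): 17 bp
  [224,236): 12 bp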